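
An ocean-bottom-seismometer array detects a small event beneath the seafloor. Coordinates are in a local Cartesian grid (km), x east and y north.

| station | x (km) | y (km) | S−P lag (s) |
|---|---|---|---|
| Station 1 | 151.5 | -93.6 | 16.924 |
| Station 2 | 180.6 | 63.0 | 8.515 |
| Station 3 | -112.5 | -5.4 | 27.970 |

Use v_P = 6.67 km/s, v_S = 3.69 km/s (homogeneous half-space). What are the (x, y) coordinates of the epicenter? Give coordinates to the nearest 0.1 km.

Distance from S−P lag: d = Δt · v_P v_S / (v_P − v_S) = Δt · (6.67·3.69)/(6.67−3.69) ≈ 8.2592·Δt.
So d_Station 1 = 139.78, d_Station 2 = 70.33, d_Station 3 = 231.01 km.
Circle about each station: (x − 151.5)² + (y + 93.6)² = 139.78²; (x − 180.6)² + (y − 63.0)² = 70.33²; (x + 112.5)² + (y + 5.4)² = 231.01².
Subtracting the Station 1 equation from the Station 2 and Station 3 equations removes the quadratic terms:
58.2 x + 313.2 y = 19464.29
-528.0 x + 176.4 y = -52854.97
Solving the 2×2 system: x ≈ 113.8, y ≈ 41.0 km.
Check against Station 1 (with the unrounded x, y): √((x − 151.5)²+(y + 93.6)²) = 139.78 ≈ 139.78 km. ✓

x ≈ 113.8 km, y ≈ 41.0 km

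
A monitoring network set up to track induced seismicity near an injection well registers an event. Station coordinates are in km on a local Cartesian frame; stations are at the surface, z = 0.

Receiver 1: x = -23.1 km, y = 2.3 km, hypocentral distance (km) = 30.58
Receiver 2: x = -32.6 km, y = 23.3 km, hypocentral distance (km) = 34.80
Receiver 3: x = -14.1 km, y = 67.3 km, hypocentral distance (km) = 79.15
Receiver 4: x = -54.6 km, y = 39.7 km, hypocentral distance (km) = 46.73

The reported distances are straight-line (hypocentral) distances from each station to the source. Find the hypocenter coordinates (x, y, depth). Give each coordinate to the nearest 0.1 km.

Each station gives a sphere (x−x_i)² + (y−y_i)² + z² = d_i² (stations at z=0).
Subtracting the Receiver 1 sphere from Receiver 2 and Receiver 3: z² cancels, leaving linear equations in x and y:
-19.0 x + 42.0 y = 790.85
18.0 x + 130.0 y = -1140.39
Solving: x ≈ -46.716, y ≈ -2.304 km (keep extra digits for the depth step; rounded: -46.7, -2.3).
Then from the Receiver 1 sphere: z² = 30.58² − (x + 23.1)² − (y − 2.3)² with x = -46.716, y = -2.304, so z ≈ 18.874 ≈ 18.9 km.

(-46.7, -2.3, 18.9)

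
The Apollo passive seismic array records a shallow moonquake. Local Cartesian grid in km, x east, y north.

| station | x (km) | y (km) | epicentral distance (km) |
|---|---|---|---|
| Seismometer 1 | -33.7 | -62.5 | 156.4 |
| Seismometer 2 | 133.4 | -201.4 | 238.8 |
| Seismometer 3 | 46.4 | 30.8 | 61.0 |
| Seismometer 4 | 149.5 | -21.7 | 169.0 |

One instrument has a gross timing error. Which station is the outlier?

Seismometer 2

Solve using three stations at a time. Using Seismometer 1, Seismometer 3, Seismometer 4 (subtract circle equations pairwise → linear system) gives (x, y) ≈ (18.4, 84.9).
Distances from that point to each station vs reported:
  Seismometer 1: calculated 156.4 vs reported 156.4 → residual 0.0 km
  Seismometer 2: calculated 308.6 vs reported 238.8 → residual 69.8 km
  Seismometer 3: calculated 60.9 vs reported 61.0 → residual 0.1 km
  Seismometer 4: calculated 169.0 vs reported 169.0 → residual 0.0 km
Seismometer 1, Seismometer 3, Seismometer 4 are mutually consistent (residuals ≈ 0); Seismometer 2 is off by 69.8 km.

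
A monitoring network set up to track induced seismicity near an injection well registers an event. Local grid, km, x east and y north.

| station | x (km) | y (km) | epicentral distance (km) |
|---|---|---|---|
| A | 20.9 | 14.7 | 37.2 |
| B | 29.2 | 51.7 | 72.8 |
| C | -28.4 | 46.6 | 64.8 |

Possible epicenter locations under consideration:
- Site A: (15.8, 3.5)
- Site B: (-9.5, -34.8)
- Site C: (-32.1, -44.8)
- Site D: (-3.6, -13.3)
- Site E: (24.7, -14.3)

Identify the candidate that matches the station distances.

For each candidate, compare |candidate − station| to the reported distance:
Site A: residuals A 24.9, B 22.8, C 3.1 → max 24.9 km
Site B: residuals A 20.9, B 22.0, C 18.8 → max 22.0 km
Site C: residuals A 42.5, B 41.5, C 26.7 → max 42.5 km
Site D: residuals A 0.0, B 0.0, C 0.0 → max 0.0 km
Site E: residuals A 8.0, B 6.6, C 16.0 → max 16.0 km
Only Site D has all residuals ≈ 0.

Site D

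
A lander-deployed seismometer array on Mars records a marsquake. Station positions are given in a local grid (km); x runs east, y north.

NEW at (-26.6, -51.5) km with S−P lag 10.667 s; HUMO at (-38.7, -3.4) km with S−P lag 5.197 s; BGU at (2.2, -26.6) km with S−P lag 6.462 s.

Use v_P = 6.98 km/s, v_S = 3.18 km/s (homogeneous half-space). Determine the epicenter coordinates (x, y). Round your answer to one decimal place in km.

(-10.9, 8.8)

Distance from S−P lag: d = Δt · v_P v_S / (v_P − v_S) = Δt · (6.98·3.18)/(6.98−3.18) ≈ 5.8412·Δt.
So d_NEW = 62.31, d_HUMO = 30.36, d_BGU = 37.75 km.
Circle about each station: (x + 26.6)² + (y + 51.5)² = 62.31²; (x + 38.7)² + (y + 3.4)² = 30.36²; (x − 2.2)² + (y + 26.6)² = 37.75².
Subtracting the NEW equation from the HUMO and BGU equations removes the quadratic terms:
-24.2 x + 96.2 y = 1110.25
57.6 x + 49.8 y = -189.94
Solving the 2×2 system: x ≈ -10.9, y ≈ 8.8 km.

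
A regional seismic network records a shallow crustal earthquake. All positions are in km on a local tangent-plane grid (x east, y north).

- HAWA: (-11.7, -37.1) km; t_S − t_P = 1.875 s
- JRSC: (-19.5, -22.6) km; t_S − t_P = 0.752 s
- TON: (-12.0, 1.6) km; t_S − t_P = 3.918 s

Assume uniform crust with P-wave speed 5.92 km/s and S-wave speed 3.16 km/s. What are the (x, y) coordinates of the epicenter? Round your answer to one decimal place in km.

-14.9 km east, -24.8 km north

Distance from S−P lag: d = Δt · v_P v_S / (v_P − v_S) = Δt · (5.92·3.16)/(5.92−3.16) ≈ 6.7780·Δt.
So d_HAWA = 12.71, d_JRSC = 5.10, d_TON = 26.56 km.
Circle about each station: (x + 11.7)² + (y + 37.1)² = 12.71²; (x + 19.5)² + (y + 22.6)² = 5.10²; (x + 12.0)² + (y − 1.6)² = 26.56².
Subtracting pairs of circle equations eliminates x²+y² and gives linear equations (the radical axes):
-15.6 x + 29.0 y = -486.76
-0.6 x + 77.4 y = -1910.63
Solving the 2×2 system: x ≈ -14.9, y ≈ -24.8 km.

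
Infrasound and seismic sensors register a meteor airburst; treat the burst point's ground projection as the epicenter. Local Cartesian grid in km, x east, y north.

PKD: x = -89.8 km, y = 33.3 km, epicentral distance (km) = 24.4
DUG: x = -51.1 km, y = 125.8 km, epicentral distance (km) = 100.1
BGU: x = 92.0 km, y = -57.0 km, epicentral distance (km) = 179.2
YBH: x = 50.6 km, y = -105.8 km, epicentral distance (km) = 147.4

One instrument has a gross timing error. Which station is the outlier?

YBH

Solve using three stations at a time. Using PKD, DUG, BGU (subtract circle equations pairwise → linear system) gives (x, y) ≈ (-66.3, 26.9).
Distances from that point to each station vs reported:
  PKD: calculated 24.3 vs reported 24.4 → residual 0.1 km
  DUG: calculated 100.1 vs reported 100.1 → residual 0.0 km
  BGU: calculated 179.2 vs reported 179.2 → residual 0.0 km
  YBH: calculated 176.9 vs reported 147.4 → residual 29.5 km
PKD, DUG, BGU are mutually consistent (residuals ≈ 0); YBH is off by 29.5 km.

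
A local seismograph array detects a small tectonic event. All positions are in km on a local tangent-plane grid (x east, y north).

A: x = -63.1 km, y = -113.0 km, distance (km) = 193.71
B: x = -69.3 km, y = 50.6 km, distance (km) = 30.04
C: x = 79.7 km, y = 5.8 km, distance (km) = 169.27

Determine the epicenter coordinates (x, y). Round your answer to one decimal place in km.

Circle about each station: (x + 63.1)² + (y + 113.0)² = 193.71²; (x + 69.3)² + (y − 50.6)² = 30.04²; (x − 79.7)² + (y − 5.8)² = 169.27².
Subtracting the A equation from the B and C equations removes the quadratic terms:
-12.4 x + 327.2 y = 27233.40
285.6 x + 237.6 y = -1493.65
Solving the 2×2 system: x ≈ -72.2, y ≈ 80.5 km.

(-72.2, 80.5)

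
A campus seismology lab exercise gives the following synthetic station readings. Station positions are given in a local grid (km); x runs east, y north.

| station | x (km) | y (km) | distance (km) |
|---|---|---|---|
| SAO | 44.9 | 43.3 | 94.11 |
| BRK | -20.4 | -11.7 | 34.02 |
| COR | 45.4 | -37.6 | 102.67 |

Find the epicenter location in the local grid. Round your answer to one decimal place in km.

-44.1 km east, 12.7 km north

Circle about each station: (x − 44.9)² + (y − 43.3)² = 94.11²; (x + 20.4)² + (y + 11.7)² = 34.02²; (x − 45.4)² + (y + 37.6)² = 102.67².
Subtracting the SAO equation from the BRK and COR equations removes the quadratic terms:
-130.6 x − 110.0 y = 4361.48
1.0 x − 161.8 y = -2100.42
Solving the 2×2 system: x ≈ -44.1, y ≈ 12.7 km.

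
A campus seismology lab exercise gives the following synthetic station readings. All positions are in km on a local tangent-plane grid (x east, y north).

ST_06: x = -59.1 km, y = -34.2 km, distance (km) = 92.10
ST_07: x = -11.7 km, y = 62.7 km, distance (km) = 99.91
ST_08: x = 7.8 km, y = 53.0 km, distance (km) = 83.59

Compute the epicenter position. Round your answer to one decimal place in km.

Circle about each station: (x + 59.1)² + (y + 34.2)² = 92.10²; (x + 11.7)² + (y − 62.7)² = 99.91²; (x − 7.8)² + (y − 53.0)² = 83.59².
Subtracting pairs of circle equations eliminates x²+y² and gives linear equations (the radical axes):
94.8 x + 193.8 y = -2093.87
133.8 x + 174.4 y = -297.49
Solving the 2×2 system: x ≈ 32.7, y ≈ -26.8 km.
Check against ST_06 (with the unrounded x, y): √((x + 59.1)²+(y + 34.2)²) = 92.12 ≈ 92.10 km. ✓

x ≈ 32.7 km, y ≈ -26.8 km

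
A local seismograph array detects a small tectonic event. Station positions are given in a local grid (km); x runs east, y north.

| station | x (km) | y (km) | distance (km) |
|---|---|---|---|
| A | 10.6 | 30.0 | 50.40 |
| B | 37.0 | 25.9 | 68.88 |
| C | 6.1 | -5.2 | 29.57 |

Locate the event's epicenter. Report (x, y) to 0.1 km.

Circle about each station: (x − 10.6)² + (y − 30.0)² = 50.40²; (x − 37.0)² + (y − 25.9)² = 68.88²; (x − 6.1)² + (y + 5.2)² = 29.57².
Subtracting the A equation from the B and C equations removes the quadratic terms:
52.8 x − 8.2 y = -1176.84
-9.0 x − 70.4 y = 717.67
Solving the 2×2 system: x ≈ -23.4, y ≈ -7.2 km.
Check against A (with the unrounded x, y): √((x − 10.6)²+(y − 30.0)²) = 50.40 ≈ 50.40 km. ✓

(-23.4, -7.2)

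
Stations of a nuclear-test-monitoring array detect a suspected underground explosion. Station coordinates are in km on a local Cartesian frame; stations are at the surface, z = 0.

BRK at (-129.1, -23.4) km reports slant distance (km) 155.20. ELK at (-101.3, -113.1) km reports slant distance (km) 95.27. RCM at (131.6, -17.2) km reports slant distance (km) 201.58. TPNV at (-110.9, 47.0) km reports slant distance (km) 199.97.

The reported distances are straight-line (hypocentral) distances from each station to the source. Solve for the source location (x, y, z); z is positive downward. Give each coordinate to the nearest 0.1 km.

x ≈ -28.0 km, y ≈ -124.9 km, depth ≈ 59.7 km

Each station gives a sphere (x−x_i)² + (y−y_i)² + z² = d_i² (stations at z=0).
Subtracting the BRK sphere from ELK and RCM: z² cancels, leaving linear equations in x and y:
55.6 x − 179.4 y = 20849.60
521.4 x + 12.4 y = -16147.43
Solving: x ≈ -27.999, y ≈ -124.896 km (keep extra digits for the depth step; rounded: -28.0, -124.9).
Then from the BRK sphere: z² = 155.20² − (x + 129.1)² − (y + 23.4)² with x = -27.999, y = -124.896, so z ≈ 59.701 ≈ 59.7 km.
Check against TPNV (with the unrounded solution): distance 199.96 ≈ 199.97 km. ✓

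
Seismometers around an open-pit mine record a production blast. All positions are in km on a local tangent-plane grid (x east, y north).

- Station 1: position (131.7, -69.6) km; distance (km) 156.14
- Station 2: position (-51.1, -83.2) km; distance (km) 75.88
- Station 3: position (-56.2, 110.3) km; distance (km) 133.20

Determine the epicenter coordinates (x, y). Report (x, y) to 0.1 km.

x ≈ -15.1 km, y ≈ -16.4 km

Circle about each station: (x − 131.7)² + (y + 69.6)² = 156.14²; (x + 51.1)² + (y + 83.2)² = 75.88²; (x + 56.2)² + (y − 110.3)² = 133.20².
Subtracting the Station 1 equation from the Station 2 and Station 3 equations removes the quadratic terms:
-365.6 x − 27.2 y = 5966.33
-375.8 x + 359.8 y = -227.06
Solving the 2×2 system: x ≈ -15.1, y ≈ -16.4 km.
Check against Station 1 (with the unrounded x, y): √((x − 131.7)²+(y + 69.6)²) = 156.14 ≈ 156.14 km. ✓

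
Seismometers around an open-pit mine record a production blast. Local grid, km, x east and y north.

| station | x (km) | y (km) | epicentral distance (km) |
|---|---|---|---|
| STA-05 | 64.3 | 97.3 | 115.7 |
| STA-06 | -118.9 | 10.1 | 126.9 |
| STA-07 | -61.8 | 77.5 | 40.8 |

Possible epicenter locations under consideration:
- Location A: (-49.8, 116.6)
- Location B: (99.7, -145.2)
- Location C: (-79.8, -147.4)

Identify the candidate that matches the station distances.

For each candidate, compare |candidate − station| to the reported distance:
Location A: residuals STA-05 0.0, STA-06 0.1, STA-07 0.1 → max 0.1 km
Location B: residuals STA-05 129.4, STA-06 141.2, STA-07 234.3 → max 234.3 km
Location C: residuals STA-05 168.3, STA-06 35.4, STA-07 184.8 → max 184.8 km
Only Location A has all residuals ≈ 0.

Location A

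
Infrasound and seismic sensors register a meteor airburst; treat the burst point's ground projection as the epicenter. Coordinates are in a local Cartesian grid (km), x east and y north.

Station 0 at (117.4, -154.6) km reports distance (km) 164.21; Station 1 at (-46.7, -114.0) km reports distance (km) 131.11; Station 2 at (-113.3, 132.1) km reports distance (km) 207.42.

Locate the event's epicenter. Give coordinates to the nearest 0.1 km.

(35.8, -12.1)

Circle about each station: (x − 117.4)² + (y + 154.6)² = 164.21²; (x + 46.7)² + (y + 114.0)² = 131.11²; (x + 113.3)² + (y − 132.1)² = 207.42².
Subtracting the Station 0 equation from the Station 1 and Station 2 equations removes the quadratic terms:
-328.2 x + 81.2 y = -12731.94
-461.4 x + 573.4 y = -23454.75
Solving the 2×2 system: x ≈ 35.8, y ≈ -12.1 km.
Check against Station 0 (with the unrounded x, y): √((x − 117.4)²+(y + 154.6)²) = 164.21 ≈ 164.21 km. ✓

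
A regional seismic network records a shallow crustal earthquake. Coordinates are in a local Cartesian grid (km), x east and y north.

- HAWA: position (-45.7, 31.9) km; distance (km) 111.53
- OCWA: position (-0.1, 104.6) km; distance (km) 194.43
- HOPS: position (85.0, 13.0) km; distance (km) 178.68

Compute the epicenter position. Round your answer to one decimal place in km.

x ≈ -69.3 km, y ≈ -77.1 km

Circle about each station: (x + 45.7)² + (y − 31.9)² = 111.53²; (x + 0.1)² + (y − 104.6)² = 194.43²; (x − 85.0)² + (y − 13.0)² = 178.68².
Subtracting the HAWA equation from the OCWA and HOPS equations removes the quadratic terms:
91.2 x + 145.4 y = -17529.01
261.4 x − 37.8 y = -15199.70
Solving the 2×2 system: x ≈ -69.3, y ≈ -77.1 km.
Check against HAWA (with the unrounded x, y): √((x + 45.7)²+(y − 31.9)²) = 111.52 ≈ 111.53 km. ✓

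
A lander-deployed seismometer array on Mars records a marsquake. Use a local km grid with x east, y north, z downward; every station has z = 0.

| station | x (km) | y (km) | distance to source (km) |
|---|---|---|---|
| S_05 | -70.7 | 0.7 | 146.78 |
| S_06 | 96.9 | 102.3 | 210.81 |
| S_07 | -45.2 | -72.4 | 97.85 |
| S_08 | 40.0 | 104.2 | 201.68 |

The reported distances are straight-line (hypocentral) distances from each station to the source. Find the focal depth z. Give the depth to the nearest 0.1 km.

z ≈ 62.0 km

Each station gives a sphere (x−x_i)² + (y−y_i)² + z² = d_i² (stations at z=0).
Subtracting the S_05 sphere from S_06 and S_07: z² cancels, leaving linear equations in x and y:
335.2 x + 203.2 y = -8040.57
51.0 x − 146.2 y = 14255.57
Solving: x ≈ 28.991, y ≈ -87.394 km (keep extra digits for the depth step; rounded: 29.0, -87.4).
Then from the S_05 sphere: z² = 146.78² − (x + 70.7)² − (y − 0.7)² with x = 28.991, y = -87.394, so z ≈ 62.012 ≈ 62.0 km.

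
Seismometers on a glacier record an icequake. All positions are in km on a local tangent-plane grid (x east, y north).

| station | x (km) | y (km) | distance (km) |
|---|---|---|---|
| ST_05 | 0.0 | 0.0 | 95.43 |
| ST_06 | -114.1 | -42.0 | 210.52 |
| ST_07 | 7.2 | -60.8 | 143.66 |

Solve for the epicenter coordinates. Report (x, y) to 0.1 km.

x ≈ 63.2 km, y ≈ 71.5 km

Circle about each station: x² + y² = 95.43²; (x + 114.1)² + (y + 42.0)² = 210.52²; (x − 7.2)² + (y + 60.8)² = 143.66².
Subtracting pairs of circle equations eliminates x²+y² and gives linear equations (the radical axes):
-228.2 x − 84.0 y = -20428.98
14.4 x − 121.6 y = -7782.83
Solving the 2×2 system: x ≈ 63.2, y ≈ 71.5 km.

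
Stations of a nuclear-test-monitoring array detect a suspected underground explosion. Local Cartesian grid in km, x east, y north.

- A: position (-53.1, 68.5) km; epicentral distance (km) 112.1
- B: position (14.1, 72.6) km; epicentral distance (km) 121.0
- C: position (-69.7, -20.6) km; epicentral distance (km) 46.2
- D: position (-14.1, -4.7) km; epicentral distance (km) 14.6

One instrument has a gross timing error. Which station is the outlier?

D

Solve using three stations at a time. Using A, B, C (subtract circle equations pairwise → linear system) gives (x, y) ≈ (-28.1, -40.8).
Distances from that point to each station vs reported:
  A: calculated 112.1 vs reported 112.1 → residual 0.0 km
  B: calculated 121.0 vs reported 121.0 → residual 0.0 km
  C: calculated 46.2 vs reported 46.2 → residual 0.0 km
  D: calculated 38.7 vs reported 14.6 → residual 24.1 km
A, B, C are mutually consistent (residuals ≈ 0); D is off by 24.1 km.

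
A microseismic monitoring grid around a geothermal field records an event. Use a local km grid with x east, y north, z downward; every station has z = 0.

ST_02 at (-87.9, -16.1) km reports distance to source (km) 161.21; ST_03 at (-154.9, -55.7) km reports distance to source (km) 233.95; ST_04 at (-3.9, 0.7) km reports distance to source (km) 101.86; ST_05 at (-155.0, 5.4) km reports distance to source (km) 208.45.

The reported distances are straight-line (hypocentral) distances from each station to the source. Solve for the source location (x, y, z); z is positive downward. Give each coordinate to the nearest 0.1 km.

Each station gives a sphere (x−x_i)² + (y−y_i)² + z² = d_i² (stations at z=0).
Subtracting the ST_02 sphere from ST_03 and ST_04: z² cancels, leaving linear equations in x and y:
-134.0 x − 79.2 y = -9633.06
168.0 x + 33.6 y = 7643.28
Solving: x ≈ 31.997, y ≈ 67.493 km (keep extra digits for the depth step; rounded: 32.0, 67.5).
Then from the ST_02 sphere: z² = 161.21² − (x + 87.9)² − (y + 16.1)² with x = 31.997, y = 67.493, so z ≈ 68.012 ≈ 68.0 km.

(32.0, 67.5, 68.0)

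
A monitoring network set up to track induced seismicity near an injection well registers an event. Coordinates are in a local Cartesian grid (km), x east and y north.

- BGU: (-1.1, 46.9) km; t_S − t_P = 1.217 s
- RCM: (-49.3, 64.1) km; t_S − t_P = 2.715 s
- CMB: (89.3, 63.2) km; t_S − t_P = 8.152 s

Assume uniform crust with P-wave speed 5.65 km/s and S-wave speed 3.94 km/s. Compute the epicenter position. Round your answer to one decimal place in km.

(-16.2, 51.7)

Distance from S−P lag: d = Δt · v_P v_S / (v_P − v_S) = Δt · (5.65·3.94)/(5.65−3.94) ≈ 13.0181·Δt.
So d_BGU = 15.84, d_RCM = 35.34, d_CMB = 106.12 km.
Circle about each station: (x + 1.1)² + (y − 46.9)² = 15.84²; (x + 49.3)² + (y − 64.1)² = 35.34²; (x − 89.3)² + (y − 63.2)² = 106.12².
Subtracting pairs of circle equations eliminates x²+y² and gives linear equations (the radical axes):
-96.4 x + 34.4 y = 3340.47
180.8 x + 32.6 y = -1242.64
Solving the 2×2 system: x ≈ -16.2, y ≈ 51.7 km.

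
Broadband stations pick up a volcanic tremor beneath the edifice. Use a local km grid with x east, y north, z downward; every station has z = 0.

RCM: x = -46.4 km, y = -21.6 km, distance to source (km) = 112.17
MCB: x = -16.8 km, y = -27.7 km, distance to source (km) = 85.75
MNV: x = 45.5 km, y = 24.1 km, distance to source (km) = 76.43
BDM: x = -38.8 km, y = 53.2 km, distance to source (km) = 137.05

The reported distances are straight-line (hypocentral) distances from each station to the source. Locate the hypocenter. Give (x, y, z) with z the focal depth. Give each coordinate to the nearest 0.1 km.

(54.5, -35.5, 47.0)

Each station gives a sphere (x−x_i)² + (y−y_i)² + z² = d_i² (stations at z=0).
Subtracting the RCM sphere from MCB and MNV: z² cancels, leaving linear equations in x and y:
59.2 x − 12.2 y = 3659.06
183.8 x + 91.4 y = 6772.10
Solving: x ≈ 54.494, y ≈ -35.492 km (keep extra digits for the depth step; rounded: 54.5, -35.5).
Then from the RCM sphere: z² = 112.17² − (x + 46.4)² − (y + 21.6)² with x = 54.494, y = -35.492, so z ≈ 47.006 ≈ 47.0 km.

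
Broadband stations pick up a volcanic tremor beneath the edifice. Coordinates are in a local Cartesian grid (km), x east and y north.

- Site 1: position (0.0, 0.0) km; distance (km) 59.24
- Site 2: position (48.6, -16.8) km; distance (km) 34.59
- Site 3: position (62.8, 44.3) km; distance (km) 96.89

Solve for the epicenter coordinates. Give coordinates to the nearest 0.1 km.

Circle about each station: x² + y² = 59.24²; (x − 48.6)² + (y + 16.8)² = 34.59²; (x − 62.8)² + (y − 44.3)² = 96.89².
Subtracting pairs of circle equations eliminates x²+y² and gives linear equations (the radical axes):
97.2 x − 33.6 y = 4957.11
125.6 x + 88.6 y = 28.04
Solving the 2×2 system: x ≈ 34.3, y ≈ -48.3 km.
Check against Site 1 (with the unrounded x, y): √(x²+y²) = 59.25 ≈ 59.24 km. ✓

(34.3, -48.3)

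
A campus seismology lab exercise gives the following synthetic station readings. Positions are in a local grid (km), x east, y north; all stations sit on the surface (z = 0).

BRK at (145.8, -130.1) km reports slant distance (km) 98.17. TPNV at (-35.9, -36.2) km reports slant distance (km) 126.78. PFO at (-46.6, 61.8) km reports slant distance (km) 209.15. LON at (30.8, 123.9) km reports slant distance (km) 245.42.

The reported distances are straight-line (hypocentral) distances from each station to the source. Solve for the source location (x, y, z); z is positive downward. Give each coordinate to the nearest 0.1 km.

x ≈ 54.7 km, y ≈ -117.9 km, depth ≈ 34.5 km

Each station gives a sphere (x−x_i)² + (y−y_i)² + z² = d_i² (stations at z=0).
Subtracting the BRK sphere from TPNV and PFO: z² cancels, leaving linear equations in x and y:
-363.4 x + 187.8 y = -42020.22
-384.8 x + 383.8 y = -66299.22
Solving: x ≈ 54.702, y ≈ -117.900 km (keep extra digits for the depth step; rounded: 54.7, -117.9).
Then from the BRK sphere: z² = 98.17² − (x − 145.8)² − (y + 130.1)² with x = 54.702, y = -117.900, so z ≈ 34.491 ≈ 34.5 km.
Check against LON (with the unrounded solution): distance 245.41 ≈ 245.42 km. ✓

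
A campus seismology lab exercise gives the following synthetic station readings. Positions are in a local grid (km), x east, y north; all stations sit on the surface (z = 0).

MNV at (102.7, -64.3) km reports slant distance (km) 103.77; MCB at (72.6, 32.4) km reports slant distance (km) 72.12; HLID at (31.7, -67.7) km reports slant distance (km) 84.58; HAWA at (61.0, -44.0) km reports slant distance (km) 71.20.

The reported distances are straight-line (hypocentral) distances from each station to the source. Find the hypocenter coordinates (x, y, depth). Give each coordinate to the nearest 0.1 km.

(38.7, -2.4, 53.3)

Each station gives a sphere (x−x_i)² + (y−y_i)² + z² = d_i² (stations at z=0).
Subtracting the MNV sphere from MCB and HLID: z² cancels, leaving linear equations in x and y:
-60.2 x + 193.4 y = -2794.34
-142.0 x − 6.8 y = -5479.16
Solving: x ≈ 38.701, y ≈ -2.402 km (keep extra digits for the depth step; rounded: 38.7, -2.4).
Then from the MNV sphere: z² = 103.77² − (x − 102.7)² − (y + 64.3)² with x = 38.701, y = -2.402, so z ≈ 53.301 ≈ 53.3 km.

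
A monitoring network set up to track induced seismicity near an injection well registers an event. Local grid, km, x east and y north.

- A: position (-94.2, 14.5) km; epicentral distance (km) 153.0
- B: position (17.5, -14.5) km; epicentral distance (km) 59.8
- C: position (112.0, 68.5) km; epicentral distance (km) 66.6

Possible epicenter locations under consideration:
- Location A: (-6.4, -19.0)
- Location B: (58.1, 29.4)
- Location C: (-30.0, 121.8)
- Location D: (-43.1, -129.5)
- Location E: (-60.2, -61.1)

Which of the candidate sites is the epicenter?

For each candidate, compare |candidate − station| to the reported distance:
Location A: residuals A 59.0, B 35.5, C 80.6 → max 80.6 km
Location B: residuals A 0.0, B 0.0, C 0.0 → max 0.0 km
Location C: residuals A 28.0, B 84.5, C 85.1 → max 85.1 km
Location D: residuals A 0.2, B 70.2, C 184.9 → max 184.9 km
Location E: residuals A 70.1, B 30.8, C 148.9 → max 148.9 km
Only Location B has all residuals ≈ 0.

Location B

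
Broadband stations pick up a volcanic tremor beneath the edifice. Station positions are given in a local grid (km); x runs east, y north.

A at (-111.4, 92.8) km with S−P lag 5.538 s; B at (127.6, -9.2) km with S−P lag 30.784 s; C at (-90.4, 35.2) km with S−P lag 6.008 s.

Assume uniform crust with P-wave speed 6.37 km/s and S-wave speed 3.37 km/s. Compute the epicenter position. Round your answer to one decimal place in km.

Distance from S−P lag: d = Δt · v_P v_S / (v_P − v_S) = Δt · (6.37·3.37)/(6.37−3.37) ≈ 7.1556·Δt.
So d_A = 39.63, d_B = 220.28, d_C = 42.99 km.
Circle about each station: (x + 111.4)² + (y − 92.8)² = 39.63²; (x − 127.6)² + (y + 9.2)² = 220.28²; (x + 90.4)² + (y − 35.2)² = 42.99².
Subtracting pairs of circle equations eliminates x²+y² and gives linear equations (the radical axes):
478.0 x − 204.0 y = -51608.14
42.0 x − 115.2 y = -11888.20
Solving the 2×2 system: x ≈ -75.7, y ≈ 75.6 km.
Check against A (with the unrounded x, y): √((x + 111.4)²+(y − 92.8)²) = 39.63 ≈ 39.63 km. ✓

x ≈ -75.7 km, y ≈ 75.6 km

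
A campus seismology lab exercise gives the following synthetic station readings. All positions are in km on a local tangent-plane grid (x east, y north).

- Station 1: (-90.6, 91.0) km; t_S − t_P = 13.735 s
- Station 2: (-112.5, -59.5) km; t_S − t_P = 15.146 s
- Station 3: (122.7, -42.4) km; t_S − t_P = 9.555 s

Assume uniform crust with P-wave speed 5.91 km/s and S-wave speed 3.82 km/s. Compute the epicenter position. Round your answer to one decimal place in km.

34.8 km east, 11.7 km north

Distance from S−P lag: d = Δt · v_P v_S / (v_P − v_S) = Δt · (5.91·3.82)/(5.91−3.82) ≈ 10.8020·Δt.
So d_Station 1 = 148.37, d_Station 2 = 163.61, d_Station 3 = 103.21 km.
Circle about each station: (x + 90.6)² + (y − 91.0)² = 148.37²; (x + 112.5)² + (y + 59.5)² = 163.61²; (x − 122.7)² + (y + 42.4)² = 103.21².
Subtracting pairs of circle equations eliminates x²+y² and gives linear equations (the radical axes):
-43.8 x − 301.0 y = -5047.44
426.6 x − 266.8 y = 11725.04
Solving the 2×2 system: x ≈ 34.8, y ≈ 11.7 km.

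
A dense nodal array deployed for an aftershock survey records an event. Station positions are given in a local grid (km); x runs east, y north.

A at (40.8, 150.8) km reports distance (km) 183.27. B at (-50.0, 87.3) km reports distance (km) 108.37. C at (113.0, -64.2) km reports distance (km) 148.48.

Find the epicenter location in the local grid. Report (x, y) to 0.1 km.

Circle about each station: (x − 40.8)² + (y − 150.8)² = 183.27²; (x + 50.0)² + (y − 87.3)² = 108.37²; (x − 113.0)² + (y + 64.2)² = 148.48².
Subtracting the A equation from the B and C equations removes the quadratic terms:
-181.6 x − 127.0 y = 7559.85
144.4 x − 430.0 y = 4026.94
Solving the 2×2 system: x ≈ -28.4, y ≈ -18.9 km.

x ≈ -28.4 km, y ≈ -18.9 km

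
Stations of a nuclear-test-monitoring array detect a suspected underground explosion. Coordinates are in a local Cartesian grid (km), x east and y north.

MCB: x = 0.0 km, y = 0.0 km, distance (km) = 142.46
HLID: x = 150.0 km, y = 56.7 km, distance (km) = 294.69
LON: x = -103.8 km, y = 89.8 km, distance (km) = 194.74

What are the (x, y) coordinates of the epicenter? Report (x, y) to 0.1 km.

x ≈ -96.5 km, y ≈ -104.8 km

Circle about each station: x² + y² = 142.46²; (x − 150.0)² + (y − 56.7)² = 294.69²; (x + 103.8)² + (y − 89.8)² = 194.74².
Subtracting pairs of circle equations eliminates x²+y² and gives linear equations (the radical axes):
300.0 x + 113.4 y = -40832.45
-207.6 x + 179.6 y = 1209.66
Solving the 2×2 system: x ≈ -96.5, y ≈ -104.8 km.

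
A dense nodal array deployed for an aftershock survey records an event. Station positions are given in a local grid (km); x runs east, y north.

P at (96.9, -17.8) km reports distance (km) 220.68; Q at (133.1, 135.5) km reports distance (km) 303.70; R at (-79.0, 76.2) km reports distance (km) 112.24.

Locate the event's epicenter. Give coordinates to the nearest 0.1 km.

(-123.6, -26.8)

Circle about each station: (x − 96.9)² + (y + 17.8)² = 220.68²; (x − 133.1)² + (y − 135.5)² = 303.70²; (x + 79.0)² + (y − 76.2)² = 112.24².
Subtracting the P equation from the Q and R equations removes the quadratic terms:
72.4 x + 306.6 y = -17164.62
-351.8 x + 188.0 y = 38442.83
Solving the 2×2 system: x ≈ -123.6, y ≈ -26.8 km.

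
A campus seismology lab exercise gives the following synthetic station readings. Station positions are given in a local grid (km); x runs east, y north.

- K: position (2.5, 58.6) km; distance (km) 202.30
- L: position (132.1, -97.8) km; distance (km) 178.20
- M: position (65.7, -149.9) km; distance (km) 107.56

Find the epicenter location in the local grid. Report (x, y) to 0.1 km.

Circle about each station: (x − 2.5)² + (y − 58.6)² = 202.30²; (x − 132.1)² + (y + 97.8)² = 178.20²; (x − 65.7)² + (y + 149.9)² = 107.56².
Subtracting pairs of circle equations eliminates x²+y² and gives linear equations (the radical axes):
259.2 x − 312.8 y = 32745.09
126.4 x − 417.0 y = 52702.43
Solving the 2×2 system: x ≈ -41.3, y ≈ -138.9 km.
Check against K (with the unrounded x, y): √((x − 2.5)²+(y − 58.6)²) = 202.30 ≈ 202.30 km. ✓

-41.3 km east, -138.9 km north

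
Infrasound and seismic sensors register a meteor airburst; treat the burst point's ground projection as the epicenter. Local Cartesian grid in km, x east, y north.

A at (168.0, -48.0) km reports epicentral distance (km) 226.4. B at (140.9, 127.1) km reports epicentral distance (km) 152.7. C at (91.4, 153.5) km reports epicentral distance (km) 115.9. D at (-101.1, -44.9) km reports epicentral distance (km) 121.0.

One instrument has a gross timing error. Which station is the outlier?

Solve using three stations at a time. Using A, B, C (subtract circle equations pairwise → linear system) gives (x, y) ≈ (-8.3, 94.1).
Distances from that point to each station vs reported:
  A: calculated 226.5 vs reported 226.4 → residual 0.1 km
  B: calculated 152.8 vs reported 152.7 → residual 0.1 km
  C: calculated 116.0 vs reported 115.9 → residual 0.1 km
  D: calculated 167.2 vs reported 121.0 → residual 46.2 km
A, B, C are mutually consistent (residuals ≈ 0); D is off by 46.2 km.

D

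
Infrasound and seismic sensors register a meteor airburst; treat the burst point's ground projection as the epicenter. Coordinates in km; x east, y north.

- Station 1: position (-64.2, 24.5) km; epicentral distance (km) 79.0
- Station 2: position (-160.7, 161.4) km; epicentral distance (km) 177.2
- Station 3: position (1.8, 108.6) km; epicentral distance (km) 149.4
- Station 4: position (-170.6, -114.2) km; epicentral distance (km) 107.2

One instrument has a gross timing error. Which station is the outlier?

Station 3

Solve using three stations at a time. Using Station 1, Station 2, Station 4 (subtract circle equations pairwise → linear system) gives (x, y) ≈ (-133.4, -13.7).
Distances from that point to each station vs reported:
  Station 1: calculated 79.0 vs reported 79.0 → residual 0.0 km
  Station 2: calculated 177.2 vs reported 177.2 → residual 0.0 km
  Station 3: calculated 182.3 vs reported 149.4 → residual 32.9 km
  Station 4: calculated 107.2 vs reported 107.2 → residual 0.0 km
Station 1, Station 2, Station 4 are mutually consistent (residuals ≈ 0); Station 3 is off by 32.9 km.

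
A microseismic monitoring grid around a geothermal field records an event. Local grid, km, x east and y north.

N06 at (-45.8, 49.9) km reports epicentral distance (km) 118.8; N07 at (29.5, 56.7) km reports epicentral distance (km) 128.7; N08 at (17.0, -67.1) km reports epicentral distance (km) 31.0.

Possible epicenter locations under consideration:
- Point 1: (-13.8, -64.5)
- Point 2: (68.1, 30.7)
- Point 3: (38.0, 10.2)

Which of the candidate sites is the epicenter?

Point 1

For each candidate, compare |candidate − station| to the reported distance:
Point 1: residuals N06 0.0, N07 0.0, N08 0.1 → max 0.1 km
Point 2: residuals N06 3.3, N07 82.2, N08 79.3 → max 82.2 km
Point 3: residuals N06 26.1, N07 81.4, N08 49.1 → max 81.4 km
Only Point 1 has all residuals ≈ 0.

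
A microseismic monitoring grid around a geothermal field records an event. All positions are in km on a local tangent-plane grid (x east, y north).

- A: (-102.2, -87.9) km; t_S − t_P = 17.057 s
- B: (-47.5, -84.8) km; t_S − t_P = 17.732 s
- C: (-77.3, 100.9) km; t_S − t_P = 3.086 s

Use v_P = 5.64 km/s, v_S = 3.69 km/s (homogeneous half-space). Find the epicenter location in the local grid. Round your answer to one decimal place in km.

(-109.5, 94.0)

Distance from S−P lag: d = Δt · v_P v_S / (v_P − v_S) = Δt · (5.64·3.69)/(5.64−3.69) ≈ 10.6726·Δt.
So d_A = 182.04, d_B = 189.25, d_C = 32.94 km.
Circle about each station: (x + 102.2)² + (y + 87.9)² = 182.04²; (x + 47.5)² + (y + 84.8)² = 189.25²; (x + 77.3)² + (y − 100.9)² = 32.94².
Subtracting the A equation from the B and C equations removes the quadratic terms:
109.4 x + 6.2 y = -11400.96
49.8 x + 377.6 y = 30038.37
Solving the 2×2 system: x ≈ -109.5, y ≈ 94.0 km.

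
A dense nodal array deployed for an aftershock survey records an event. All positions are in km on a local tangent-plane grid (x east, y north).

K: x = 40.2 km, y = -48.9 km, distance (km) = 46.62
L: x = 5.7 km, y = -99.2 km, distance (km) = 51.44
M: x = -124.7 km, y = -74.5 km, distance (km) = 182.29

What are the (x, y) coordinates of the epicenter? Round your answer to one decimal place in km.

x ≈ 56.7 km, y ≈ -92.5 km

Circle about each station: (x − 40.2)² + (y + 48.9)² = 46.62²; (x − 5.7)² + (y + 99.2)² = 51.44²; (x + 124.7)² + (y + 74.5)² = 182.29².
Subtracting pairs of circle equations eliminates x²+y² and gives linear equations (the radical axes):
-69.0 x − 100.6 y = 5393.23
-329.8 x − 51.2 y = -13963.13
Solving the 2×2 system: x ≈ 56.7, y ≈ -92.5 km.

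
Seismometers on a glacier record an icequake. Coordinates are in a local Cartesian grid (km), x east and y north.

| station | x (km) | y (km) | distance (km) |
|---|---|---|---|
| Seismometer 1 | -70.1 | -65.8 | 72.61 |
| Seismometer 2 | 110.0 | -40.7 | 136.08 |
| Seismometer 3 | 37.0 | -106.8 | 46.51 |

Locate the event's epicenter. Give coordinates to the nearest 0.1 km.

Circle about each station: (x + 70.1)² + (y + 65.8)² = 72.61²; (x − 110.0)² + (y + 40.7)² = 136.08²; (x − 37.0)² + (y + 106.8)² = 46.51².
Subtracting the Seismometer 1 equation from the Seismometer 2 and Seismometer 3 equations removes the quadratic terms:
360.2 x + 50.2 y = -8732.71
214.2 x − 82.0 y = 6640.62
Solving the 2×2 system: x ≈ -9.5, y ≈ -105.8 km.

(-9.5, -105.8)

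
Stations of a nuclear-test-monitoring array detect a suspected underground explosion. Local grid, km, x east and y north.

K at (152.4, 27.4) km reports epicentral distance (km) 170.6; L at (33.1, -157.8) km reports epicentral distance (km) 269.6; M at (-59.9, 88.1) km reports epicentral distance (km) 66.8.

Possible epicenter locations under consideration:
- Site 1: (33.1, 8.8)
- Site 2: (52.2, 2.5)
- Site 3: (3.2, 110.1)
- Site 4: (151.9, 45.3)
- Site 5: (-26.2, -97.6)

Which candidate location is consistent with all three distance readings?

Site 3

For each candidate, compare |candidate − station| to the reported distance:
Site 1: residuals K 49.9, L 103.0, M 55.4 → max 103.0 km
Site 2: residuals K 67.4, L 108.2, M 74.2 → max 108.2 km
Site 3: residuals K 0.0, L 0.0, M 0.0 → max 0.0 km
Site 4: residuals K 152.7, L 34.3, M 149.3 → max 152.7 km
Site 5: residuals K 47.4, L 185.1, M 121.9 → max 185.1 km
Only Site 3 has all residuals ≈ 0.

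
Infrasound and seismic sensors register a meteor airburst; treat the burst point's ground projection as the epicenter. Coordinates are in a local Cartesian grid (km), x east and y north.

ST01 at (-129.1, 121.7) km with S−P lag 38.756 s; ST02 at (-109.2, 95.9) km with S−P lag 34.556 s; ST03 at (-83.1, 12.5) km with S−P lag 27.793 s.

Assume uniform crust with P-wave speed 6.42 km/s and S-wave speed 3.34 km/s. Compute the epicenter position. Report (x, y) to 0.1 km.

Distance from S−P lag: d = Δt · v_P v_S / (v_P − v_S) = Δt · (6.42·3.34)/(6.42−3.34) ≈ 6.9619·Δt.
So d_ST01 = 269.82, d_ST02 = 240.58, d_ST03 = 193.49 km.
Circle about each station: (x + 129.1)² + (y − 121.7)² = 269.82²; (x + 109.2)² + (y − 95.9)² = 240.58²; (x + 83.1)² + (y − 12.5)² = 193.49².
Subtracting the ST01 equation from the ST02 and ST03 equations removes the quadratic terms:
39.8 x − 51.6 y = 4567.85
92.0 x − 218.4 y = 10948.61
Solving the 2×2 system: x ≈ 109.7, y ≈ -3.9 km.
Check against ST01 (with the unrounded x, y): √((x + 129.1)²+(y − 121.7)²) = 269.81 ≈ 269.82 km. ✓

(109.7, -3.9)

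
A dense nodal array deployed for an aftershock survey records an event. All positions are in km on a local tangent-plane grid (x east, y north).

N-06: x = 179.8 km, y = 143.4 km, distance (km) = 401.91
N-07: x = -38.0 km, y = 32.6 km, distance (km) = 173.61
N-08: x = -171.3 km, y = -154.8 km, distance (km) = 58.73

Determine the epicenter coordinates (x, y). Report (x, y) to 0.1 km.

Circle about each station: (x − 179.8)² + (y − 143.4)² = 401.91²; (x + 38.0)² + (y − 32.6)² = 173.61²; (x + 171.3)² + (y + 154.8)² = 58.73².
Subtracting pairs of circle equations eliminates x²+y² and gives linear equations (the radical axes):
-435.6 x − 221.6 y = 81006.38
-702.2 x − 596.4 y = 158497.57
Solving the 2×2 system: x ≈ -126.6, y ≈ -116.7 km.

(-126.6, -116.7)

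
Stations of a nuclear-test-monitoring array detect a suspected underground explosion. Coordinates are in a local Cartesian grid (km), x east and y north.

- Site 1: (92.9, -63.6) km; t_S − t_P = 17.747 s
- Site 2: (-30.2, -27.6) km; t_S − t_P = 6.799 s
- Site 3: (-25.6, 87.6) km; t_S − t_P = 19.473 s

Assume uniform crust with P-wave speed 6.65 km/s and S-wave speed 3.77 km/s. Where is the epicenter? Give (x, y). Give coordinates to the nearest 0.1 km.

Distance from S−P lag: d = Δt · v_P v_S / (v_P − v_S) = Δt · (6.65·3.77)/(6.65−3.77) ≈ 8.7050·Δt.
So d_Site 1 = 154.49, d_Site 2 = 59.19, d_Site 3 = 169.51 km.
Circle about each station: (x − 92.9)² + (y + 63.6)² = 154.49²; (x + 30.2)² + (y + 27.6)² = 59.19²; (x + 25.6)² + (y − 87.6)² = 169.51².
Subtracting pairs of circle equations eliminates x²+y² and gives linear equations (the radical axes):
-246.2 x + 72.0 y = 9362.13
-237.0 x + 302.4 y = -9212.73
Solving the 2×2 system: x ≈ -60.9, y ≈ -78.2 km.
Check against Site 1 (with the unrounded x, y): √((x − 92.9)²+(y + 63.6)²) = 154.48 ≈ 154.49 km. ✓

x ≈ -60.9 km, y ≈ -78.2 km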